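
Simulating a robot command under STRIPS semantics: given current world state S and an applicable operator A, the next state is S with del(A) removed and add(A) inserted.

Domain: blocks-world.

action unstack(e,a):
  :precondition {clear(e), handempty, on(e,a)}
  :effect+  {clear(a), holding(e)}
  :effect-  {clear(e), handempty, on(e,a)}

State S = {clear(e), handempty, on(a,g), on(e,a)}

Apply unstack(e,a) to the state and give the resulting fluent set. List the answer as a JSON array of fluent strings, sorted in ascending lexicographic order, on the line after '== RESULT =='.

Compute (S \ del) ∪ add:
  pre ⊆ S: {clear(e), handempty, on(e,a)} ⊆ S  — applicable
  S \ del = {on(a,g)}
  ∪ add   = {clear(a), holding(e), on(a,g)}

== RESULT ==
["clear(a)", "holding(e)", "on(a,g)"]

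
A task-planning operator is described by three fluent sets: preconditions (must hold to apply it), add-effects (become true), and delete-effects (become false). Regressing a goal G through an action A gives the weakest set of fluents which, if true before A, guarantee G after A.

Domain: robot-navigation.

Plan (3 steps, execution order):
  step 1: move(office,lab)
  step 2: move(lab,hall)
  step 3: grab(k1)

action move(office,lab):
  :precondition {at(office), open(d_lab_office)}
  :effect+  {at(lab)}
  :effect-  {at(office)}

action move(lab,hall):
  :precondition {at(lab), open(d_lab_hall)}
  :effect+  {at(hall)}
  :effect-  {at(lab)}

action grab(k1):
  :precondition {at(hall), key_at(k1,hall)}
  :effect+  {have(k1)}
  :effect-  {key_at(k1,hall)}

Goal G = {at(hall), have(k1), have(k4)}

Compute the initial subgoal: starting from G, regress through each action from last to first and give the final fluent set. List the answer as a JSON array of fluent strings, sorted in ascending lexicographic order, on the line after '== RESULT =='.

Work backward from the goal:
  through step 3 (grab(k1)): drop {have(k1)}, keep {at(hall), have(k4)}, require {at(hall), key_at(k1,hall)}
    → {at(hall), have(k4), key_at(k1,hall)}
  through step 2 (move(lab,hall)): drop {at(hall)}, keep {have(k4), key_at(k1,hall)}, require {at(lab), open(d_lab_hall)}
    → {at(lab), have(k4), key_at(k1,hall), open(d_lab_hall)}
  through step 1 (move(office,lab)): drop {at(lab)}, keep {have(k4), key_at(k1,hall), open(d_lab_hall)}, require {at(office), open(d_lab_office)}
    → {at(office), have(k4), key_at(k1,hall), open(d_lab_hall), open(d_lab_office)}

== RESULT ==
["at(office)", "have(k4)", "key_at(k1,hall)", "open(d_lab_hall)", "open(d_lab_office)"]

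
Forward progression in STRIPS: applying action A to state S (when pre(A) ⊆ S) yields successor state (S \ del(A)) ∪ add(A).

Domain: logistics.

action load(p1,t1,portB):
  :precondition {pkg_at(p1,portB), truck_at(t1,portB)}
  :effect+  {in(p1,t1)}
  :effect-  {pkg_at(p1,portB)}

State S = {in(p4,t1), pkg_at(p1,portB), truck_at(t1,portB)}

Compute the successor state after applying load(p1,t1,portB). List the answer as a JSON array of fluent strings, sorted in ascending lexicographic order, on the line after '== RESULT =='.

Progress:
  pre ⊆ S: {pkg_at(p1,portB), truck_at(t1,portB)} ⊆ S  — applicable
  S \ del = {in(p4,t1), truck_at(t1,portB)}
  ∪ add   = {in(p1,t1), in(p4,t1), truck_at(t1,portB)}

== RESULT ==
["in(p1,t1)", "in(p4,t1)", "truck_at(t1,portB)"]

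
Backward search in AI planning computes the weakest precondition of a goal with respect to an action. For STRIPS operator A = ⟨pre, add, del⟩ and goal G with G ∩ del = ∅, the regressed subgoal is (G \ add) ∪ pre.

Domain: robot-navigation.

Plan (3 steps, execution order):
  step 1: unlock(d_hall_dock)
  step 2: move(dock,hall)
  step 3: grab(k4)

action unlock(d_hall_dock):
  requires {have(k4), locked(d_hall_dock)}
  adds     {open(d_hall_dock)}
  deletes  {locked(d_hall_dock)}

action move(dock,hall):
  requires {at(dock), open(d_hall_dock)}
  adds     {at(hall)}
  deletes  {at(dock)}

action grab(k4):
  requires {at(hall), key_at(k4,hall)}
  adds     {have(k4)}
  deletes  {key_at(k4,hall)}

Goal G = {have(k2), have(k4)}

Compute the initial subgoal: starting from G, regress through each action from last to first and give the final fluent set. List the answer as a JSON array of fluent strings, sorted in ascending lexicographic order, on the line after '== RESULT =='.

Regress step by step:
  through step 3 (grab(k4)): drop {have(k4)}, keep {have(k2)}, require {at(hall), key_at(k4,hall)}
    → {at(hall), have(k2), key_at(k4,hall)}
  through step 2 (move(dock,hall)): drop {at(hall)}, keep {have(k2), key_at(k4,hall)}, require {at(dock), open(d_hall_dock)}
    → {at(dock), have(k2), key_at(k4,hall), open(d_hall_dock)}
  through step 1 (unlock(d_hall_dock)): drop {open(d_hall_dock)}, keep {at(dock), have(k2), key_at(k4,hall)}, require {have(k4), locked(d_hall_dock)}
    → {at(dock), have(k2), have(k4), key_at(k4,hall), locked(d_hall_dock)}

== RESULT ==
["at(dock)", "have(k2)", "have(k4)", "key_at(k4,hall)", "locked(d_hall_dock)"]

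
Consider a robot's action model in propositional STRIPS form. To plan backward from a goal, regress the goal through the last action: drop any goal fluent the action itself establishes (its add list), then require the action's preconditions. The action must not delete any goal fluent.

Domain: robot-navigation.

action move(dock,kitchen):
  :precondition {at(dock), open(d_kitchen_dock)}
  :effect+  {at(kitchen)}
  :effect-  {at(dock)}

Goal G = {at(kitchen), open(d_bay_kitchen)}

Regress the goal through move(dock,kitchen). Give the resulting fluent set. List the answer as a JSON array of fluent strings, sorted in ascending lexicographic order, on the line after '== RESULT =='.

Regress:
  G ∩ del = {}  (empty — regression defined)
  G \ add = {at(kitchen), open(d_bay_kitchen)} \ {at(kitchen)} = {open(d_bay_kitchen)}
  ∪ pre   = {open(d_bay_kitchen)} ∪ {at(dock), open(d_kitchen_dock)}
          = {at(dock), open(d_bay_kitchen), open(d_kitchen_dock)}

== RESULT ==
["at(dock)", "open(d_bay_kitchen)", "open(d_kitchen_dock)"]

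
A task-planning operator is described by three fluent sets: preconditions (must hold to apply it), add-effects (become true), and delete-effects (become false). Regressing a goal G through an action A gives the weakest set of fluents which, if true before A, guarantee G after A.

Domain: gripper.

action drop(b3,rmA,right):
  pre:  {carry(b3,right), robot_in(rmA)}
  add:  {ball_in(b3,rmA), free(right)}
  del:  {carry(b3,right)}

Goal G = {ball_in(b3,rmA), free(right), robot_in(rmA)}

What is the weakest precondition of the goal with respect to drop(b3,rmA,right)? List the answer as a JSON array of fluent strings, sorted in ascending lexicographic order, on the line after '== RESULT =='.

Compute (G \ add) ∪ pre:
  G ∩ del = {}  (empty — regression defined)
  G \ add = {ball_in(b3,rmA), free(right), robot_in(rmA)} \ {ball_in(b3,rmA), free(right)} = {robot_in(rmA)}
  ∪ pre   = {robot_in(rmA)} ∪ {carry(b3,right), robot_in(rmA)}
          = {carry(b3,right), robot_in(rmA)}

== RESULT ==
["carry(b3,right)", "robot_in(rmA)"]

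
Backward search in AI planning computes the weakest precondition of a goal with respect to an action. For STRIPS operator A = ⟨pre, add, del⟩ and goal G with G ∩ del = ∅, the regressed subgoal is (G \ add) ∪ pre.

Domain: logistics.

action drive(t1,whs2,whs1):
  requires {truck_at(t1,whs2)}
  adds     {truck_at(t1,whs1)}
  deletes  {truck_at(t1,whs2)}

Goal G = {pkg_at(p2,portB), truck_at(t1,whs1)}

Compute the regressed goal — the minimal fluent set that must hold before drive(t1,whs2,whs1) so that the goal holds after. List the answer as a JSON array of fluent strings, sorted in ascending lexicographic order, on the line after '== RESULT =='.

Regress:
  G ∩ del = {}  (empty — regression defined)
  G \ add = {pkg_at(p2,portB), truck_at(t1,whs1)} \ {truck_at(t1,whs1)} = {pkg_at(p2,portB)}
  ∪ pre   = {pkg_at(p2,portB)} ∪ {truck_at(t1,whs2)}
          = {pkg_at(p2,portB), truck_at(t1,whs2)}

== RESULT ==
["pkg_at(p2,portB)", "truck_at(t1,whs2)"]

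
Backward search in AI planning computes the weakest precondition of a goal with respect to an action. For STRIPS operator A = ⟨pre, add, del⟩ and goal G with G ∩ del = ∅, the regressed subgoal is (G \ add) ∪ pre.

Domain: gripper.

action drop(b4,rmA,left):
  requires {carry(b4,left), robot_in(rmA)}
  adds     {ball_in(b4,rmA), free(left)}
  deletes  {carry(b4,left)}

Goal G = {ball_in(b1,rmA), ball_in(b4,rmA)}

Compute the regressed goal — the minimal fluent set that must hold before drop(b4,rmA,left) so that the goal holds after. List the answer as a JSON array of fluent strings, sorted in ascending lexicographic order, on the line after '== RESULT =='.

Regress:
  G ∩ del = {}  (empty — regression defined)
  G \ add = {ball_in(b1,rmA), ball_in(b4,rmA)} \ {ball_in(b4,rmA), free(left)} = {ball_in(b1,rmA)}
  ∪ pre   = {ball_in(b1,rmA)} ∪ {carry(b4,left), robot_in(rmA)}
          = {ball_in(b1,rmA), carry(b4,left), robot_in(rmA)}

== RESULT ==
["ball_in(b1,rmA)", "carry(b4,left)", "robot_in(rmA)"]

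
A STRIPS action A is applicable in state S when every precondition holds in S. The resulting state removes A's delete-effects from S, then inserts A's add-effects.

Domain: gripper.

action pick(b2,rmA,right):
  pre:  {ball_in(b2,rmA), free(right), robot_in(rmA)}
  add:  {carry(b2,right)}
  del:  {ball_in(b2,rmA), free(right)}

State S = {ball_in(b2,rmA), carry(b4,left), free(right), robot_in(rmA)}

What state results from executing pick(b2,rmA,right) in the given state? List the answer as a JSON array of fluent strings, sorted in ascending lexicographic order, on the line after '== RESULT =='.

Progress:
  pre ⊆ S: {ball_in(b2,rmA), free(right), robot_in(rmA)} ⊆ S  — applicable
  S \ del = {carry(b4,left), robot_in(rmA)}
  ∪ add   = {carry(b2,right), carry(b4,left), robot_in(rmA)}

== RESULT ==
["carry(b2,right)", "carry(b4,left)", "robot_in(rmA)"]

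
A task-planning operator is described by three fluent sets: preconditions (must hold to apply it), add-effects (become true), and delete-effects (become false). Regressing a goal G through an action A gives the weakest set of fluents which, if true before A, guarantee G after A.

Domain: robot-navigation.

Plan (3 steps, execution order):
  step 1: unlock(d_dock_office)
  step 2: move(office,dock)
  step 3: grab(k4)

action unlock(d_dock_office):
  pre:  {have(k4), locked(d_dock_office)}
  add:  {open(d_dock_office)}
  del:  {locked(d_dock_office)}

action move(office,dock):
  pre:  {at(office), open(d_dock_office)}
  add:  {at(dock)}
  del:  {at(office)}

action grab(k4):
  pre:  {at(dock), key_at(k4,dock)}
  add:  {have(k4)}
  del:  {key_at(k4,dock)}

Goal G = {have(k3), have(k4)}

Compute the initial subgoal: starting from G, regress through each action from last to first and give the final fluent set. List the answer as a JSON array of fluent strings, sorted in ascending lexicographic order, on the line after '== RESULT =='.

Regress step by step:
  through step 3 (grab(k4)): drop {have(k4)}, keep {have(k3)}, require {at(dock), key_at(k4,dock)}
    → {at(dock), have(k3), key_at(k4,dock)}
  through step 2 (move(office,dock)): drop {at(dock)}, keep {have(k3), key_at(k4,dock)}, require {at(office), open(d_dock_office)}
    → {at(office), have(k3), key_at(k4,dock), open(d_dock_office)}
  through step 1 (unlock(d_dock_office)): drop {open(d_dock_office)}, keep {at(office), have(k3), key_at(k4,dock)}, require {have(k4), locked(d_dock_office)}
    → {at(office), have(k3), have(k4), key_at(k4,dock), locked(d_dock_office)}

== RESULT ==
["at(office)", "have(k3)", "have(k4)", "key_at(k4,dock)", "locked(d_dock_office)"]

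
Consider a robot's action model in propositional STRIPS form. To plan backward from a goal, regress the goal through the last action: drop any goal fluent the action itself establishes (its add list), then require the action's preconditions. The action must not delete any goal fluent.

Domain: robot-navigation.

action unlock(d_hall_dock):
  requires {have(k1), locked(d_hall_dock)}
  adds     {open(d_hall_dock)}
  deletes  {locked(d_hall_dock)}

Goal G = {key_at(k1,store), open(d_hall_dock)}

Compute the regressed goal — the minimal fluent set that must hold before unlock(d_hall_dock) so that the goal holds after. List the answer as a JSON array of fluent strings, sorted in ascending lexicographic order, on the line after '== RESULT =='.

Compute (G \ add) ∪ pre:
  G ∩ del = {}  (empty — regression defined)
  G \ add = {key_at(k1,store), open(d_hall_dock)} \ {open(d_hall_dock)} = {key_at(k1,store)}
  ∪ pre   = {key_at(k1,store)} ∪ {have(k1), locked(d_hall_dock)}
          = {have(k1), key_at(k1,store), locked(d_hall_dock)}

== RESULT ==
["have(k1)", "key_at(k1,store)", "locked(d_hall_dock)"]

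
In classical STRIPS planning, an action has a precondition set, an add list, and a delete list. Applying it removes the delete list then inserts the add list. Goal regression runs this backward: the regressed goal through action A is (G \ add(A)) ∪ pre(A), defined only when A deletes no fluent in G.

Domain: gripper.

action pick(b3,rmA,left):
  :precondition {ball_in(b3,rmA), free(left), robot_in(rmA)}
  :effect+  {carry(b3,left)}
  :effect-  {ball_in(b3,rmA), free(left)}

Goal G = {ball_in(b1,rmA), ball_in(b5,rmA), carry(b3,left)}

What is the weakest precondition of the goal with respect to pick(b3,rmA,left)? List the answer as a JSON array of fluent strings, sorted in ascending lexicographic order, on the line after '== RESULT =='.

Compute (G \ add) ∪ pre:
  G ∩ del = {}  (empty — regression defined)
  G \ add = {ball_in(b1,rmA), ball_in(b5,rmA), carry(b3,left)} \ {carry(b3,left)} = {ball_in(b1,rmA), ball_in(b5,rmA)}
  ∪ pre   = {ball_in(b1,rmA), ball_in(b5,rmA)} ∪ {ball_in(b3,rmA), free(left), robot_in(rmA)}
          = {ball_in(b1,rmA), ball_in(b3,rmA), ball_in(b5,rmA), free(left), robot_in(rmA)}

== RESULT ==
["ball_in(b1,rmA)", "ball_in(b3,rmA)", "ball_in(b5,rmA)", "free(left)", "robot_in(rmA)"]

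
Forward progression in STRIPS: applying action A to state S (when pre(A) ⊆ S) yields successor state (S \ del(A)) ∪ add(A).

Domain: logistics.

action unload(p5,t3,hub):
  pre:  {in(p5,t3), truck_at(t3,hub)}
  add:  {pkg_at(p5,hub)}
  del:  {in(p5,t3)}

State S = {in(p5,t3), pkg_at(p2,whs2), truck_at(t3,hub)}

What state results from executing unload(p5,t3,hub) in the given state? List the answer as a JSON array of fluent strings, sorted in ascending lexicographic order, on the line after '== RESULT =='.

Compute (S \ del) ∪ add:
  pre ⊆ S: {in(p5,t3), truck_at(t3,hub)} ⊆ S  — applicable
  S \ del = {pkg_at(p2,whs2), truck_at(t3,hub)}
  ∪ add   = {pkg_at(p2,whs2), pkg_at(p5,hub), truck_at(t3,hub)}

== RESULT ==
["pkg_at(p2,whs2)", "pkg_at(p5,hub)", "truck_at(t3,hub)"]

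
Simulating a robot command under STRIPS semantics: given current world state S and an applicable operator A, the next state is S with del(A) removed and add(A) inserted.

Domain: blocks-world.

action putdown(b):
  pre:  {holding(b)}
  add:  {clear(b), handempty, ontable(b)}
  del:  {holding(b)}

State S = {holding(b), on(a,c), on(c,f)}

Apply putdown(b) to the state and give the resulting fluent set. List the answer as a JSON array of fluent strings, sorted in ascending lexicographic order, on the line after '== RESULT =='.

Progress:
  pre ⊆ S: {holding(b)} ⊆ S  — applicable
  S \ del = {on(a,c), on(c,f)}
  ∪ add   = {clear(b), handempty, on(a,c), on(c,f), ontable(b)}

== RESULT ==
["clear(b)", "handempty", "on(a,c)", "on(c,f)", "ontable(b)"]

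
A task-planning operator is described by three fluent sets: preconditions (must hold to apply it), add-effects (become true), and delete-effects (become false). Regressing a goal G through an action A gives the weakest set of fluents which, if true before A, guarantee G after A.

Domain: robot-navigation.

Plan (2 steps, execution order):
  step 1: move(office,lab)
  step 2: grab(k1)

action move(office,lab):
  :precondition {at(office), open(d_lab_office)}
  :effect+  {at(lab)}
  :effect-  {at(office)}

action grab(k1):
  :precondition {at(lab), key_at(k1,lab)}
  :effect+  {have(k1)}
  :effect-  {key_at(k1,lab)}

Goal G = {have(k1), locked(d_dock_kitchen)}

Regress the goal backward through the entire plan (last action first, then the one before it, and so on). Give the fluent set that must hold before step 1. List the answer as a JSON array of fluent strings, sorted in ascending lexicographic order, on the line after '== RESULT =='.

Regress step by step:
  through step 2 (grab(k1)): drop {have(k1)}, keep {locked(d_dock_kitchen)}, require {at(lab), key_at(k1,lab)}
    → {at(lab), key_at(k1,lab), locked(d_dock_kitchen)}
  through step 1 (move(office,lab)): drop {at(lab)}, keep {key_at(k1,lab), locked(d_dock_kitchen)}, require {at(office), open(d_lab_office)}
    → {at(office), key_at(k1,lab), locked(d_dock_kitchen), open(d_lab_office)}

== RESULT ==
["at(office)", "key_at(k1,lab)", "locked(d_dock_kitchen)", "open(d_lab_office)"]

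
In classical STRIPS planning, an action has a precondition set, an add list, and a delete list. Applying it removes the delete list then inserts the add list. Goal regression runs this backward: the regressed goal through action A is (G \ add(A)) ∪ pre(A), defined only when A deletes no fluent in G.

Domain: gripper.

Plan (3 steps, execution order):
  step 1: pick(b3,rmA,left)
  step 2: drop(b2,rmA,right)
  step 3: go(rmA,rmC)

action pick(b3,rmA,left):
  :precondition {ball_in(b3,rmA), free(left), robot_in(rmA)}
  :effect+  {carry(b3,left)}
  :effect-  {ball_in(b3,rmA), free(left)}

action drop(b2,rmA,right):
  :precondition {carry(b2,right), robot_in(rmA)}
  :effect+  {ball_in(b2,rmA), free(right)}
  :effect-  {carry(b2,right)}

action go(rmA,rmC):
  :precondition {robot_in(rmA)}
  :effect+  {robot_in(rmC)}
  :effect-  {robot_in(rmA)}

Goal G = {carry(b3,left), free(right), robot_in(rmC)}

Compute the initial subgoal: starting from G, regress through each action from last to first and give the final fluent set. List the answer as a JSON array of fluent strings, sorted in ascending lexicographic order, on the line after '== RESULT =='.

Regress step by step:
  through step 3 (go(rmA,rmC)): drop {robot_in(rmC)}, keep {carry(b3,left), free(right)}, require {robot_in(rmA)}
    → {carry(b3,left), free(right), robot_in(rmA)}
  through step 2 (drop(b2,rmA,right)): drop {free(right)}, keep {carry(b3,left), robot_in(rmA)}, require {carry(b2,right), robot_in(rmA)}
    → {carry(b2,right), carry(b3,left), robot_in(rmA)}
  through step 1 (pick(b3,rmA,left)): drop {carry(b3,left)}, keep {carry(b2,right), robot_in(rmA)}, require {ball_in(b3,rmA), free(left), robot_in(rmA)}
    → {ball_in(b3,rmA), carry(b2,right), free(left), robot_in(rmA)}

== RESULT ==
["ball_in(b3,rmA)", "carry(b2,right)", "free(left)", "robot_in(rmA)"]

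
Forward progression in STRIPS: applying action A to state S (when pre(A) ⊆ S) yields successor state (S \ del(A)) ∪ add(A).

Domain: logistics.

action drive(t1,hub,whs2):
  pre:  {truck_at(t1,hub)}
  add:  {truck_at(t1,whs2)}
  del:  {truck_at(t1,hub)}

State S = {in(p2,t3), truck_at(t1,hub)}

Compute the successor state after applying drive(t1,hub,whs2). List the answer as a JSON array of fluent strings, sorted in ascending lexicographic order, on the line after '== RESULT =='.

Progress:
  pre ⊆ S: {truck_at(t1,hub)} ⊆ S  — applicable
  S \ del = {in(p2,t3)}
  ∪ add   = {in(p2,t3), truck_at(t1,whs2)}

== RESULT ==
["in(p2,t3)", "truck_at(t1,whs2)"]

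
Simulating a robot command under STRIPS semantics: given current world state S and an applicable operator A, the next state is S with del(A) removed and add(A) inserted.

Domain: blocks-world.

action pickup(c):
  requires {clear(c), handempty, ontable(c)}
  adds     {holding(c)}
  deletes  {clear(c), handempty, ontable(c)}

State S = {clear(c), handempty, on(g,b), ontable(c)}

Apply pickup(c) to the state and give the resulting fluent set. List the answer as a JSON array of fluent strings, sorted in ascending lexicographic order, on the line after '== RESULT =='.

Compute (S \ del) ∪ add:
  pre ⊆ S: {clear(c), handempty, ontable(c)} ⊆ S  — applicable
  S \ del = {on(g,b)}
  ∪ add   = {holding(c), on(g,b)}

== RESULT ==
["holding(c)", "on(g,b)"]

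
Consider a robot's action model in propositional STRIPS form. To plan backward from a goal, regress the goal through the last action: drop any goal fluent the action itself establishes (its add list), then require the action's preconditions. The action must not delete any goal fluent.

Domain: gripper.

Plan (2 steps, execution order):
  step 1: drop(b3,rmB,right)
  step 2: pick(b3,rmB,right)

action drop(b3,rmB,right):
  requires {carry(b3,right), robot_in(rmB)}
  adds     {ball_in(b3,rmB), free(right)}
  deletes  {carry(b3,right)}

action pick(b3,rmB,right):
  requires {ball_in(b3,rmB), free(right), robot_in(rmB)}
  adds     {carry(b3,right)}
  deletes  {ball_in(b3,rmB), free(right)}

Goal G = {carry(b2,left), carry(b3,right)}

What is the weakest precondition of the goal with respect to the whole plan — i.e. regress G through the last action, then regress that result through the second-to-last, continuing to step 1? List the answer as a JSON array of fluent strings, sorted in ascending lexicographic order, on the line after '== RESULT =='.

Work backward from the goal:
  through step 2 (pick(b3,rmB,right)): drop {carry(b3,right)}, keep {carry(b2,left)}, require {ball_in(b3,rmB), free(right), robot_in(rmB)}
    → {ball_in(b3,rmB), carry(b2,left), free(right), robot_in(rmB)}
  through step 1 (drop(b3,rmB,right)): drop {ball_in(b3,rmB), free(right)}, keep {carry(b2,left), robot_in(rmB)}, require {carry(b3,right), robot_in(rmB)}
    → {carry(b2,left), carry(b3,right), robot_in(rmB)}

== RESULT ==
["carry(b2,left)", "carry(b3,right)", "robot_in(rmB)"]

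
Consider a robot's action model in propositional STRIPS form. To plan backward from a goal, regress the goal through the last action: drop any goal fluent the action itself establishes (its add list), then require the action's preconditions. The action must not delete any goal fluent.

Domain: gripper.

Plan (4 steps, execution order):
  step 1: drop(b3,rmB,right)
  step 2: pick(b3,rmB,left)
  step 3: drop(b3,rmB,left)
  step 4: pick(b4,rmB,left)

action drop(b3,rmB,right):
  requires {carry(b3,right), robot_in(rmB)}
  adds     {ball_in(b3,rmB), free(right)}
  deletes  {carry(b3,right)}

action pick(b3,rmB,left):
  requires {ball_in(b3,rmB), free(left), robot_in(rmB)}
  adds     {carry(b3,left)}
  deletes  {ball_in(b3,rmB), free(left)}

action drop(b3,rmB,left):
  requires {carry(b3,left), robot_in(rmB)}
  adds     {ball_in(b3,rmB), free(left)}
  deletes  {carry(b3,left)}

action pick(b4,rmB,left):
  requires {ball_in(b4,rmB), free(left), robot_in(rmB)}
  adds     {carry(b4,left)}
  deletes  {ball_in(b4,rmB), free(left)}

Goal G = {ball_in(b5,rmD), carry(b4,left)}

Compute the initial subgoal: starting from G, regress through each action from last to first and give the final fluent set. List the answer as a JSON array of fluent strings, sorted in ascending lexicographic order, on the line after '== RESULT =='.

Regress step by step:
  through step 4 (pick(b4,rmB,left)): drop {carry(b4,left)}, keep {ball_in(b5,rmD)}, require {ball_in(b4,rmB), free(left), robot_in(rmB)}
    → {ball_in(b4,rmB), ball_in(b5,rmD), free(left), robot_in(rmB)}
  through step 3 (drop(b3,rmB,left)): drop {free(left)}, keep {ball_in(b4,rmB), ball_in(b5,rmD), robot_in(rmB)}, require {carry(b3,left), robot_in(rmB)}
    → {ball_in(b4,rmB), ball_in(b5,rmD), carry(b3,left), robot_in(rmB)}
  through step 2 (pick(b3,rmB,left)): drop {carry(b3,left)}, keep {ball_in(b4,rmB), ball_in(b5,rmD), robot_in(rmB)}, require {ball_in(b3,rmB), free(left), robot_in(rmB)}
    → {ball_in(b3,rmB), ball_in(b4,rmB), ball_in(b5,rmD), free(left), robot_in(rmB)}
  through step 1 (drop(b3,rmB,right)): drop {ball_in(b3,rmB)}, keep {ball_in(b4,rmB), ball_in(b5,rmD), free(left), robot_in(rmB)}, require {carry(b3,right), robot_in(rmB)}
    → {ball_in(b4,rmB), ball_in(b5,rmD), carry(b3,right), free(left), robot_in(rmB)}

== RESULT ==
["ball_in(b4,rmB)", "ball_in(b5,rmD)", "carry(b3,right)", "free(left)", "robot_in(rmB)"]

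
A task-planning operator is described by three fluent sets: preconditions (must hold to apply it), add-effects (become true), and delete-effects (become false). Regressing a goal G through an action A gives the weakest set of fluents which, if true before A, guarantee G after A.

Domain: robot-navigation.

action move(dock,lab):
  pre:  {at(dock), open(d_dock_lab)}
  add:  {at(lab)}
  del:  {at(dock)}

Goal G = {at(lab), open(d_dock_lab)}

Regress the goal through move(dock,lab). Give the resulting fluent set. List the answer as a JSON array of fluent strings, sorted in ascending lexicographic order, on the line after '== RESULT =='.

Regress:
  G ∩ del = {}  (empty — regression defined)
  G \ add = {at(lab), open(d_dock_lab)} \ {at(lab)} = {open(d_dock_lab)}
  ∪ pre   = {open(d_dock_lab)} ∪ {at(dock), open(d_dock_lab)}
          = {at(dock), open(d_dock_lab)}

== RESULT ==
["at(dock)", "open(d_dock_lab)"]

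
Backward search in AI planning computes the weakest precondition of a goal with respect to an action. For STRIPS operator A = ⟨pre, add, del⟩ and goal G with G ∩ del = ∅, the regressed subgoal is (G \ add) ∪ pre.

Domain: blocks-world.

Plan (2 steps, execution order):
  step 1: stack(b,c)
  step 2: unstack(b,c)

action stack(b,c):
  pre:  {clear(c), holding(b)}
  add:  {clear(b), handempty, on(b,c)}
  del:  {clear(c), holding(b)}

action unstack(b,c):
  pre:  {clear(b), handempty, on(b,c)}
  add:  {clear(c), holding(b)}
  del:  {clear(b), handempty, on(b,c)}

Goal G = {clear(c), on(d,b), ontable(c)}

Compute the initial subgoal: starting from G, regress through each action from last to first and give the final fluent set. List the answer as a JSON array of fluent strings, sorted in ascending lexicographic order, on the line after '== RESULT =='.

Regress step by step:
  through step 2 (unstack(b,c)): drop {clear(c)}, keep {on(d,b), ontable(c)}, require {clear(b), handempty, on(b,c)}
    → {clear(b), handempty, on(b,c), on(d,b), ontable(c)}
  through step 1 (stack(b,c)): drop {clear(b), handempty, on(b,c)}, keep {on(d,b), ontable(c)}, require {clear(c), holding(b)}
    → {clear(c), holding(b), on(d,b), ontable(c)}

== RESULT ==
["clear(c)", "holding(b)", "on(d,b)", "ontable(c)"]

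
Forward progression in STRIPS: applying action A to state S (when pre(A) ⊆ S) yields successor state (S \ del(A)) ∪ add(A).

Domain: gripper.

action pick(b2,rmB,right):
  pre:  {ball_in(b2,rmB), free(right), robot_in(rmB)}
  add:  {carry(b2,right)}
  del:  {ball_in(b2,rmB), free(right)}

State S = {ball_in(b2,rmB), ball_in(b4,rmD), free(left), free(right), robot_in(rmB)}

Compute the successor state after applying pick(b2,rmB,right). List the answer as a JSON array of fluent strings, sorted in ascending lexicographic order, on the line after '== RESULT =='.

Progress:
  pre ⊆ S: {ball_in(b2,rmB), free(right), robot_in(rmB)} ⊆ S  — applicable
  S \ del = {ball_in(b4,rmD), free(left), robot_in(rmB)}
  ∪ add   = {ball_in(b4,rmD), carry(b2,right), free(left), robot_in(rmB)}

== RESULT ==
["ball_in(b4,rmD)", "carry(b2,right)", "free(left)", "robot_in(rmB)"]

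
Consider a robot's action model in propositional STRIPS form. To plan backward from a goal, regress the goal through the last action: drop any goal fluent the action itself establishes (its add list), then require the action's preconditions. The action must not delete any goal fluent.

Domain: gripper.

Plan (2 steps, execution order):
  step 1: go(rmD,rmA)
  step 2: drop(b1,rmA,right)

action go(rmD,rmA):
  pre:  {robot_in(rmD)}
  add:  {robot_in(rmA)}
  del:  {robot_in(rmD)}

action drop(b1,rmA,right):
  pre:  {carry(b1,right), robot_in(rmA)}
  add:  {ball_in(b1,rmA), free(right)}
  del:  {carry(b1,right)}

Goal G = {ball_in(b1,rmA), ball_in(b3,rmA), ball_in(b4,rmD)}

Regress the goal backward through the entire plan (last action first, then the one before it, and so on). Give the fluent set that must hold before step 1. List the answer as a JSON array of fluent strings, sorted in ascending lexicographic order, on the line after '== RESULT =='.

Work backward from the goal:
  through step 2 (drop(b1,rmA,right)): drop {ball_in(b1,rmA)}, keep {ball_in(b3,rmA), ball_in(b4,rmD)}, require {carry(b1,right), robot_in(rmA)}
    → {ball_in(b3,rmA), ball_in(b4,rmD), carry(b1,right), robot_in(rmA)}
  through step 1 (go(rmD,rmA)): drop {robot_in(rmA)}, keep {ball_in(b3,rmA), ball_in(b4,rmD), carry(b1,right)}, require {robot_in(rmD)}
    → {ball_in(b3,rmA), ball_in(b4,rmD), carry(b1,right), robot_in(rmD)}

== RESULT ==
["ball_in(b3,rmA)", "ball_in(b4,rmD)", "carry(b1,right)", "robot_in(rmD)"]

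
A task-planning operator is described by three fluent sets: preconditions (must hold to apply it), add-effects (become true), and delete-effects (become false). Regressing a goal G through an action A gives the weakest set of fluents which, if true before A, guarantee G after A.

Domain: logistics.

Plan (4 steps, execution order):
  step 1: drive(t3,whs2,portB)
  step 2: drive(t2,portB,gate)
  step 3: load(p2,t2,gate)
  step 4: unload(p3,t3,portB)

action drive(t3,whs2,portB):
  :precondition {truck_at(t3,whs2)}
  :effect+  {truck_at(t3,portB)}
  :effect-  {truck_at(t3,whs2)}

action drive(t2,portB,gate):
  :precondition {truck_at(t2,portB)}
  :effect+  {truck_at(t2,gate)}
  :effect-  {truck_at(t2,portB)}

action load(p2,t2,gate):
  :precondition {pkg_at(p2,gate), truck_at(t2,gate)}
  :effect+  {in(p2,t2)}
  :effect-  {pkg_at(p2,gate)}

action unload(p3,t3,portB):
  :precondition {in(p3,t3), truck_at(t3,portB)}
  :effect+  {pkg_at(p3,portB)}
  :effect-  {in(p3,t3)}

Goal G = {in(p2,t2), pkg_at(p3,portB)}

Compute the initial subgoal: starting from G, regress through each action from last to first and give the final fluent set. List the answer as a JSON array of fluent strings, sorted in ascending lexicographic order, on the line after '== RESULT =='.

Regress step by step:
  through step 4 (unload(p3,t3,portB)): drop {pkg_at(p3,portB)}, keep {in(p2,t2)}, require {in(p3,t3), truck_at(t3,portB)}
    → {in(p2,t2), in(p3,t3), truck_at(t3,portB)}
  through step 3 (load(p2,t2,gate)): drop {in(p2,t2)}, keep {in(p3,t3), truck_at(t3,portB)}, require {pkg_at(p2,gate), truck_at(t2,gate)}
    → {in(p3,t3), pkg_at(p2,gate), truck_at(t2,gate), truck_at(t3,portB)}
  through step 2 (drive(t2,portB,gate)): drop {truck_at(t2,gate)}, keep {in(p3,t3), pkg_at(p2,gate), truck_at(t3,portB)}, require {truck_at(t2,portB)}
    → {in(p3,t3), pkg_at(p2,gate), truck_at(t2,portB), truck_at(t3,portB)}
  through step 1 (drive(t3,whs2,portB)): drop {truck_at(t3,portB)}, keep {in(p3,t3), pkg_at(p2,gate), truck_at(t2,portB)}, require {truck_at(t3,whs2)}
    → {in(p3,t3), pkg_at(p2,gate), truck_at(t2,portB), truck_at(t3,whs2)}

== RESULT ==
["in(p3,t3)", "pkg_at(p2,gate)", "truck_at(t2,portB)", "truck_at(t3,whs2)"]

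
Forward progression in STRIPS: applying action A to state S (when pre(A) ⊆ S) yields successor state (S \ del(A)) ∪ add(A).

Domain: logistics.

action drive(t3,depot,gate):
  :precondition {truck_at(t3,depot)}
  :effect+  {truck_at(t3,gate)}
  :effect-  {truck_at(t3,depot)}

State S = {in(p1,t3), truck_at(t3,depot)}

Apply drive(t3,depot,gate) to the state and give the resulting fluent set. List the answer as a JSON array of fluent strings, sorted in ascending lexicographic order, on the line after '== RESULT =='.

Compute (S \ del) ∪ add:
  pre ⊆ S: {truck_at(t3,depot)} ⊆ S  — applicable
  S \ del = {in(p1,t3)}
  ∪ add   = {in(p1,t3), truck_at(t3,gate)}

== RESULT ==
["in(p1,t3)", "truck_at(t3,gate)"]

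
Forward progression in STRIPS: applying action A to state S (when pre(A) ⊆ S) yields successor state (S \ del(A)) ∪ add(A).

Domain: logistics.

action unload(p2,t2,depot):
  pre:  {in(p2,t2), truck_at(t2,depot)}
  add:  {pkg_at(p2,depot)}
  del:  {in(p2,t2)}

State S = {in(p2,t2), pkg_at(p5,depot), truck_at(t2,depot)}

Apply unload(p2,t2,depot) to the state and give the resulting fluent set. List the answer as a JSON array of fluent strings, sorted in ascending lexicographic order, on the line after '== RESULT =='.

Compute (S \ del) ∪ add:
  pre ⊆ S: {in(p2,t2), truck_at(t2,depot)} ⊆ S  — applicable
  S \ del = {pkg_at(p5,depot), truck_at(t2,depot)}
  ∪ add   = {pkg_at(p2,depot), pkg_at(p5,depot), truck_at(t2,depot)}

== RESULT ==
["pkg_at(p2,depot)", "pkg_at(p5,depot)", "truck_at(t2,depot)"]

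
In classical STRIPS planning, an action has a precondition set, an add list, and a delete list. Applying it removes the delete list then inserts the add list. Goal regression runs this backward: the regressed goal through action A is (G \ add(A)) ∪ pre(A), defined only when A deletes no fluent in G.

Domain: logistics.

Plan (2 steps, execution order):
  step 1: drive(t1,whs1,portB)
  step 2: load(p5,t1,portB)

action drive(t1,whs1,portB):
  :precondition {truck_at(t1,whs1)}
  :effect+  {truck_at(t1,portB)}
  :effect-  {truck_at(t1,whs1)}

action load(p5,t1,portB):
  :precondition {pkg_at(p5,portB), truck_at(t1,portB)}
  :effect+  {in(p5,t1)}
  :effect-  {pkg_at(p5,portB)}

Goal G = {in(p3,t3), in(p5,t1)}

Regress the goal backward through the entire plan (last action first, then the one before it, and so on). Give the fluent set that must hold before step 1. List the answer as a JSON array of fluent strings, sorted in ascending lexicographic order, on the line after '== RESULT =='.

Regress step by step:
  through step 2 (load(p5,t1,portB)): drop {in(p5,t1)}, keep {in(p3,t3)}, require {pkg_at(p5,portB), truck_at(t1,portB)}
    → {in(p3,t3), pkg_at(p5,portB), truck_at(t1,portB)}
  through step 1 (drive(t1,whs1,portB)): drop {truck_at(t1,portB)}, keep {in(p3,t3), pkg_at(p5,portB)}, require {truck_at(t1,whs1)}
    → {in(p3,t3), pkg_at(p5,portB), truck_at(t1,whs1)}

== RESULT ==
["in(p3,t3)", "pkg_at(p5,portB)", "truck_at(t1,whs1)"]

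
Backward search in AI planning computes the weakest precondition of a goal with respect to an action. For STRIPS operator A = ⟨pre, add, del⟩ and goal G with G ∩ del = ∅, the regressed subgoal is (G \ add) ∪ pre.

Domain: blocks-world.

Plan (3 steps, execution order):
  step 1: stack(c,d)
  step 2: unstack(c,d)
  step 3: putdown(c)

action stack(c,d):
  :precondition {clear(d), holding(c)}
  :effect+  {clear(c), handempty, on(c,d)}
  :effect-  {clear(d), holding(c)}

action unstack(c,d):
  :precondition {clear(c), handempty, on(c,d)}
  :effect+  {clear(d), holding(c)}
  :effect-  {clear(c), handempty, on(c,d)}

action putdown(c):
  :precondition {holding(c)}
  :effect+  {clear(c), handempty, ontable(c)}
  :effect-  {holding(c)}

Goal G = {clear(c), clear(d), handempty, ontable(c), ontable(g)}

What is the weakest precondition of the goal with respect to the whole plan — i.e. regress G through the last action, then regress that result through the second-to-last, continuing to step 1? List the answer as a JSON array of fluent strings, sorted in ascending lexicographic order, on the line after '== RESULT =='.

Work backward from the goal:
  through step 3 (putdown(c)): drop {clear(c), handempty, ontable(c)}, keep {clear(d), ontable(g)}, require {holding(c)}
    → {clear(d), holding(c), ontable(g)}
  through step 2 (unstack(c,d)): drop {clear(d), holding(c)}, keep {ontable(g)}, require {clear(c), handempty, on(c,d)}
    → {clear(c), handempty, on(c,d), ontable(g)}
  through step 1 (stack(c,d)): drop {clear(c), handempty, on(c,d)}, keep {ontable(g)}, require {clear(d), holding(c)}
    → {clear(d), holding(c), ontable(g)}

== RESULT ==
["clear(d)", "holding(c)", "ontable(g)"]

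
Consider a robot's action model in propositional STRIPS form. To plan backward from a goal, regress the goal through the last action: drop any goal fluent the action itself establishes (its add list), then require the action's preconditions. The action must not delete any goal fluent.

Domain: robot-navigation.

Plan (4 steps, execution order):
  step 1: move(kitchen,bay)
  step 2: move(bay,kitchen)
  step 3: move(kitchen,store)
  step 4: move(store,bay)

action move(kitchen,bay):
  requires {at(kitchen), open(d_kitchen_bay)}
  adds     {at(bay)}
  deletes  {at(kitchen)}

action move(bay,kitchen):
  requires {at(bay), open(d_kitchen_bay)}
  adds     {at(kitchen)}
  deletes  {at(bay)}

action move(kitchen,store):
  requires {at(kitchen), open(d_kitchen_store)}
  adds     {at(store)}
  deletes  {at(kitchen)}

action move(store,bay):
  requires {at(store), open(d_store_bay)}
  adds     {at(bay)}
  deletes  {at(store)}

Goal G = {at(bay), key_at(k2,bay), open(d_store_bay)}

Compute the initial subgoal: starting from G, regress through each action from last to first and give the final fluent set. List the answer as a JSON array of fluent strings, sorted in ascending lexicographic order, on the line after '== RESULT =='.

Regress step by step:
  through step 4 (move(store,bay)): drop {at(bay)}, keep {key_at(k2,bay), open(d_store_bay)}, require {at(store), open(d_store_bay)}
    → {at(store), key_at(k2,bay), open(d_store_bay)}
  through step 3 (move(kitchen,store)): drop {at(store)}, keep {key_at(k2,bay), open(d_store_bay)}, require {at(kitchen), open(d_kitchen_store)}
    → {at(kitchen), key_at(k2,bay), open(d_kitchen_store), open(d_store_bay)}
  through step 2 (move(bay,kitchen)): drop {at(kitchen)}, keep {key_at(k2,bay), open(d_kitchen_store), open(d_store_bay)}, require {at(bay), open(d_kitchen_bay)}
    → {at(bay), key_at(k2,bay), open(d_kitchen_bay), open(d_kitchen_store), open(d_store_bay)}
  through step 1 (move(kitchen,bay)): drop {at(bay)}, keep {key_at(k2,bay), open(d_kitchen_bay), open(d_kitchen_store), open(d_store_bay)}, require {at(kitchen), open(d_kitchen_bay)}
    → {at(kitchen), key_at(k2,bay), open(d_kitchen_bay), open(d_kitchen_store), open(d_store_bay)}

== RESULT ==
["at(kitchen)", "key_at(k2,bay)", "open(d_kitchen_bay)", "open(d_kitchen_store)", "open(d_store_bay)"]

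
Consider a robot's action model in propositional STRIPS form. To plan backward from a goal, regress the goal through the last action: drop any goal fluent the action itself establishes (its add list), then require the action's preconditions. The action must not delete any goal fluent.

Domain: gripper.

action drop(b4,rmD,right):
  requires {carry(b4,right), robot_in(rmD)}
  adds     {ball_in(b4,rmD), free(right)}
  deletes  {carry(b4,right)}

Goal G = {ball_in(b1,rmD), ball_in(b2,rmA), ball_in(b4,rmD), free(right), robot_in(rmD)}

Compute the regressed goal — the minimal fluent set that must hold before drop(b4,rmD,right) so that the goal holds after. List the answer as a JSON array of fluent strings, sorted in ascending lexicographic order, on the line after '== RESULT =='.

Compute (G \ add) ∪ pre:
  G ∩ del = {}  (empty — regression defined)
  G \ add = {ball_in(b1,rmD), ball_in(b2,rmA), ball_in(b4,rmD), free(right), robot_in(rmD)} \ {ball_in(b4,rmD), free(right)} = {ball_in(b1,rmD), ball_in(b2,rmA), robot_in(rmD)}
  ∪ pre   = {ball_in(b1,rmD), ball_in(b2,rmA), robot_in(rmD)} ∪ {carry(b4,right), robot_in(rmD)}
          = {ball_in(b1,rmD), ball_in(b2,rmA), carry(b4,right), robot_in(rmD)}

== RESULT ==
["ball_in(b1,rmD)", "ball_in(b2,rmA)", "carry(b4,right)", "robot_in(rmD)"]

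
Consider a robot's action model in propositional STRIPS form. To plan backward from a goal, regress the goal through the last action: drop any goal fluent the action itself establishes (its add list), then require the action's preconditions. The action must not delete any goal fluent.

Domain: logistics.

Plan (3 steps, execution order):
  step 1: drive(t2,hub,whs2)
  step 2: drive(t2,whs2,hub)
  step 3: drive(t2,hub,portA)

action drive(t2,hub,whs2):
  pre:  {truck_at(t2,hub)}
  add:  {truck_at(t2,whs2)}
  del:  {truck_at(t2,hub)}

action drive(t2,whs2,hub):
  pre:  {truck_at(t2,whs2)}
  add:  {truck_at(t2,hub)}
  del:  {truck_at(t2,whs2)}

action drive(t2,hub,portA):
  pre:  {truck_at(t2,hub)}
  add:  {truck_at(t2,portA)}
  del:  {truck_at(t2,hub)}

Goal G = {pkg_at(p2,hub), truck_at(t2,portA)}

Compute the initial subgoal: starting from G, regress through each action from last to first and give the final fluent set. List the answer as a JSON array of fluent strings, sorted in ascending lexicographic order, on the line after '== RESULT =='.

Work backward from the goal:
  through step 3 (drive(t2,hub,portA)): drop {truck_at(t2,portA)}, keep {pkg_at(p2,hub)}, require {truck_at(t2,hub)}
    → {pkg_at(p2,hub), truck_at(t2,hub)}
  through step 2 (drive(t2,whs2,hub)): drop {truck_at(t2,hub)}, keep {pkg_at(p2,hub)}, require {truck_at(t2,whs2)}
    → {pkg_at(p2,hub), truck_at(t2,whs2)}
  through step 1 (drive(t2,hub,whs2)): drop {truck_at(t2,whs2)}, keep {pkg_at(p2,hub)}, require {truck_at(t2,hub)}
    → {pkg_at(p2,hub), truck_at(t2,hub)}

== RESULT ==
["pkg_at(p2,hub)", "truck_at(t2,hub)"]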